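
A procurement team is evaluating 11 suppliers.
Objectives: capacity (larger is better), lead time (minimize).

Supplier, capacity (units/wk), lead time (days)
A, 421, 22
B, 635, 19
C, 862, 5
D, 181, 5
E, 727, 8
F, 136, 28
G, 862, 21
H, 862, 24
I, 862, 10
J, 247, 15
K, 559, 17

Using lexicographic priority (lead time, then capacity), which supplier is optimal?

C

First minimize lead time: best is 5, kept {C, D}.
Then maximize capacity: best is 862, kept {C}.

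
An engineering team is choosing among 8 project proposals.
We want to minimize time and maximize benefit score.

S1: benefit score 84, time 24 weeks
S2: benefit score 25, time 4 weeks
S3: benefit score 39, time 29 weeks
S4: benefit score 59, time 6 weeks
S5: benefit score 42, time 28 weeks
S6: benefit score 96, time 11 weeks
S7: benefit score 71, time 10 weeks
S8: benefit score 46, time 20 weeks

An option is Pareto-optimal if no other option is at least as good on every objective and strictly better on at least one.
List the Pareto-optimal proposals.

S1: dominated by S6 (benefit score 96≥84, time 11≤24).
S2: not dominated (best time).
S3: dominated by S1 (benefit score 84≥39, time 24≤29).
S4: not dominated.
S5: dominated by S1 (benefit score 84≥42, time 24≤28).
S6: not dominated (best benefit score).
S7: not dominated.
S8: dominated by S4 (benefit score 59≥46, time 6≤20).

S2, S4, S6, S7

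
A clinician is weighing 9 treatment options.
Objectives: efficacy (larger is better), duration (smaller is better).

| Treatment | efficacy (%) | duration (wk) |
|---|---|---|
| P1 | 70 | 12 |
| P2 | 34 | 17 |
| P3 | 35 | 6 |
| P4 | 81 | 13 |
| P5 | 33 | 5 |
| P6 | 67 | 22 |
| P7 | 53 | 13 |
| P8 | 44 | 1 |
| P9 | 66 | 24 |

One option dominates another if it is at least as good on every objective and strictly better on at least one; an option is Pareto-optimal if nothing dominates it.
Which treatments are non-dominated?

P1: not dominated.
P2: dominated by P1 (efficacy 70≥34, duration 12≤17).
P3: dominated by P8 (efficacy 44≥35, duration 1≤6).
P4: not dominated (best efficacy).
P5: dominated by P8 (efficacy 44≥33, duration 1≤5).
P6: dominated by P1 (efficacy 70≥67, duration 12≤22).
P7: dominated by P1 (efficacy 70≥53, duration 12≤13).
P8: not dominated (best duration).
P9: dominated by P1 (efficacy 70≥66, duration 12≤24).

P1, P4, P8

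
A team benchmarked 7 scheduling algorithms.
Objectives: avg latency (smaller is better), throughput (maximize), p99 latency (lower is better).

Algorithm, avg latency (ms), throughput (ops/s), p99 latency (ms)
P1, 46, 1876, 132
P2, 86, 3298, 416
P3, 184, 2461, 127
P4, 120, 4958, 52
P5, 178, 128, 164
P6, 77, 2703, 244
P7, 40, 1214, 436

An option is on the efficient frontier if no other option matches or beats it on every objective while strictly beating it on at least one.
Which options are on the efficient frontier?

P1, P2, P4, P6, P7

P1: not dominated.
P2: not dominated.
P3: dominated by P4 (avg latency 120≤184, throughput 4958≥2461, p99 latency 52≤127).
P4: not dominated (best throughput).
P5: dominated by P1 (avg latency 46≤178, throughput 1876≥128, p99 latency 132≤164).
P6: not dominated.
P7: not dominated (best avg latency).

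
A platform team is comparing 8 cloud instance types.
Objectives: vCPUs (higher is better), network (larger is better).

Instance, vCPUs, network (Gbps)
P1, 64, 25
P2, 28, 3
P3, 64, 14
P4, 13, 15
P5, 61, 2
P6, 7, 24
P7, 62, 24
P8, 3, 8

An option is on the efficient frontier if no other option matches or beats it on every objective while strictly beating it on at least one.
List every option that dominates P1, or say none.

P2: worse on vCPUs (28 vs 64).
P3: worse on network (14 vs 25).
P4: worse on vCPUs (13 vs 64).
P5: worse on vCPUs (61 vs 64).
P6: worse on vCPUs (7 vs 64).
P7: worse on vCPUs (62 vs 64).
P8: worse on vCPUs (3 vs 64).
No option dominates P1.

none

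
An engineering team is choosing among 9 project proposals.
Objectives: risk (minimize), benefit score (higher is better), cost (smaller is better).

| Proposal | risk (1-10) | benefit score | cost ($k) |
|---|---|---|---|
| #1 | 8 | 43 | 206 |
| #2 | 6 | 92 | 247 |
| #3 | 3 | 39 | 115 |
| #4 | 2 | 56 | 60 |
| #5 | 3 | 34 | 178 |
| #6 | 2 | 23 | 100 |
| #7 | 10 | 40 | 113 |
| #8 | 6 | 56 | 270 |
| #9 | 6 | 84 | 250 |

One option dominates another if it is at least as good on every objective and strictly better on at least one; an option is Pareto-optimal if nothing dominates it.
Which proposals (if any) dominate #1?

#4

#4: risk 2≤8, benefit score 56≥43, cost 60≤206 — dominates #1.
Others (#2, #3, #5, #6, #7, #8, #9) are each worse than #1 on at least one objective.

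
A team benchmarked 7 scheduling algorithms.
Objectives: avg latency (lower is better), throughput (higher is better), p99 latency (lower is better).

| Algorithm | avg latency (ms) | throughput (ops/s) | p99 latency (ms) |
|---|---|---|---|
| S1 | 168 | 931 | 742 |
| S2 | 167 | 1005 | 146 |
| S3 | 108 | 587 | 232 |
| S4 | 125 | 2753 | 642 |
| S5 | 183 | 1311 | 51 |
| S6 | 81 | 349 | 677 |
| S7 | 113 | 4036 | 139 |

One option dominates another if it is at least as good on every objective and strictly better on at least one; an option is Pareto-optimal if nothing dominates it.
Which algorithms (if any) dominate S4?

S7

S7: avg latency 113≤125, throughput 4036≥2753, p99 latency 139≤642 — dominates S4.
Others (S1, S2, S3, S5, S6) are each worse than S4 on at least one objective.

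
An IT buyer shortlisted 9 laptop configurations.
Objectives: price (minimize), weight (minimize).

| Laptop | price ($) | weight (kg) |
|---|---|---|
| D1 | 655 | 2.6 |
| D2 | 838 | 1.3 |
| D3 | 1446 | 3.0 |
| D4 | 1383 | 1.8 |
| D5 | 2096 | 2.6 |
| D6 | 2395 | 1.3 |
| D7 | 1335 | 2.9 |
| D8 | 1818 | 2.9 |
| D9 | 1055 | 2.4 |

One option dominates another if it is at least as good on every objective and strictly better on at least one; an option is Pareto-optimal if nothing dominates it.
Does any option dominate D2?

No

D1: worse on weight (2.6 vs 1.3).
D3: worse on price (1446 vs 838).
D4: worse on price (1383 vs 838).
D5: worse on price (2096 vs 838).
D6: worse on price (2395 vs 838).
D7: worse on price (1335 vs 838).
D8: worse on price (1818 vs 838).
D9: worse on price (1055 vs 838).
No option is at least as good as D2 on every objective and strictly better on one.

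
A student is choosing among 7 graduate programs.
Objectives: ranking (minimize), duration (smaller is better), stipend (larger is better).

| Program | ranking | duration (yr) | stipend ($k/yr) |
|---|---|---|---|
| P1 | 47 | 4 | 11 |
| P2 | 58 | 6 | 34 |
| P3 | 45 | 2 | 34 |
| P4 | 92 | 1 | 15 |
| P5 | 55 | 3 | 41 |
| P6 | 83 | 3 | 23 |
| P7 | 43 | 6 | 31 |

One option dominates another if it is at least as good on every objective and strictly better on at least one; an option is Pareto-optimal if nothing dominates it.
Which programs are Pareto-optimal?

P3, P4, P5, P7

P1: dominated by P3 (ranking 45≤47, duration 2≤4, stipend 34≥11).
P2: dominated by P3 (ranking 45≤58, duration 2≤6, stipend 34≥34).
P3: not dominated.
P4: not dominated (best duration).
P5: not dominated (best stipend).
P6: dominated by P3 (ranking 45≤83, duration 2≤3, stipend 34≥23).
P7: not dominated (best ranking).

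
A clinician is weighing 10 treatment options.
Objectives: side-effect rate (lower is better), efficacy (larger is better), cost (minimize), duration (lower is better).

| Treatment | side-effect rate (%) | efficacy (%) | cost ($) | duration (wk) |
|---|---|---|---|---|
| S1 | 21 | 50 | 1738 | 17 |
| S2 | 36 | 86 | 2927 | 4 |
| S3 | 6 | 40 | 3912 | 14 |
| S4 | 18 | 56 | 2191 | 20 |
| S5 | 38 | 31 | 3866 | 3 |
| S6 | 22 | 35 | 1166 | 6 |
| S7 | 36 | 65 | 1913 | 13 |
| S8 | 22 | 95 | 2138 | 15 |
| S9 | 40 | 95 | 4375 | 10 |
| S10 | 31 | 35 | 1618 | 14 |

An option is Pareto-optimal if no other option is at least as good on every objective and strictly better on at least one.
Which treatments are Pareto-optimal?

S1: not dominated.
S2: not dominated.
S3: not dominated (best side-effect rate).
S4: not dominated.
S5: not dominated (best duration).
S6: not dominated (best cost).
S7: not dominated.
S8: not dominated.
S9: not dominated.
S10: dominated by S6 (side-effect rate 22≤31, efficacy 35≥35, cost 1166≤1618, duration 6≤14).

S1, S2, S3, S4, S5, S6, S7, S8, S9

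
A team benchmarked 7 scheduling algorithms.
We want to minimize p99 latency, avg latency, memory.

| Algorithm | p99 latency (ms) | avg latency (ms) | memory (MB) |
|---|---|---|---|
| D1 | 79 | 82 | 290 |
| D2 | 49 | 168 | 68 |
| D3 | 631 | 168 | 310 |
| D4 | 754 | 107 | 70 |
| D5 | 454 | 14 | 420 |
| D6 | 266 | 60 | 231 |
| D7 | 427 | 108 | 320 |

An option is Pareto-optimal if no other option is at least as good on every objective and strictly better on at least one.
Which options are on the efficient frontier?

D1: not dominated.
D2: not dominated (best p99 latency).
D3: dominated by D1 (p99 latency 79≤631, avg latency 82≤168, memory 290≤310).
D4: not dominated.
D5: not dominated (best avg latency).
D6: not dominated.
D7: dominated by D1 (p99 latency 79≤427, avg latency 82≤108, memory 290≤320).

D1, D2, D4, D5, D6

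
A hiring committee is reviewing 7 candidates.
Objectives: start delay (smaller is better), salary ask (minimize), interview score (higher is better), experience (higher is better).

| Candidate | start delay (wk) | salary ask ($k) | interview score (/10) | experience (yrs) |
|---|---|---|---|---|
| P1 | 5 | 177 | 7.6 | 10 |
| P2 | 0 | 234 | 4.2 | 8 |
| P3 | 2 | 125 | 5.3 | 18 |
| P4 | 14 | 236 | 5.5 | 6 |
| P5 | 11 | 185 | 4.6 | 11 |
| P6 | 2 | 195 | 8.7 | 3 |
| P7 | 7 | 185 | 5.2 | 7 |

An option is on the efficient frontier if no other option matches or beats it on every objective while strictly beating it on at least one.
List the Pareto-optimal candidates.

P1, P2, P3, P6

P1: not dominated.
P2: not dominated (best start delay).
P3: not dominated (best salary ask).
P4: dominated by P1 (start delay 5≤14, salary ask 177≤236, interview score 7.6≥5.5, experience 10≥6).
P5: dominated by P3 (start delay 2≤11, salary ask 125≤185, interview score 5.3≥4.6, experience 18≥11).
P6: not dominated (best interview score).
P7: dominated by P1 (start delay 5≤7, salary ask 177≤185, interview score 7.6≥5.2, experience 10≥7).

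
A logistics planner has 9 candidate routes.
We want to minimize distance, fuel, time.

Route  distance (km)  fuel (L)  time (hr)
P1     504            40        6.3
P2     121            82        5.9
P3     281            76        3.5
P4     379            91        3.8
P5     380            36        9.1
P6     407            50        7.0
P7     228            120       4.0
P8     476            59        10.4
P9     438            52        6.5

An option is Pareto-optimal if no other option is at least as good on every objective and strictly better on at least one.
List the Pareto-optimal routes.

P1: not dominated.
P2: not dominated (best distance).
P3: not dominated (best time).
P4: dominated by P3 (distance 281≤379, fuel 76≤91, time 3.5≤3.8).
P5: not dominated (best fuel).
P6: not dominated.
P7: not dominated.
P8: dominated by P5 (distance 380≤476, fuel 36≤59, time 9.1≤10.4).
P9: not dominated.

P1, P2, P3, P5, P6, P7, P9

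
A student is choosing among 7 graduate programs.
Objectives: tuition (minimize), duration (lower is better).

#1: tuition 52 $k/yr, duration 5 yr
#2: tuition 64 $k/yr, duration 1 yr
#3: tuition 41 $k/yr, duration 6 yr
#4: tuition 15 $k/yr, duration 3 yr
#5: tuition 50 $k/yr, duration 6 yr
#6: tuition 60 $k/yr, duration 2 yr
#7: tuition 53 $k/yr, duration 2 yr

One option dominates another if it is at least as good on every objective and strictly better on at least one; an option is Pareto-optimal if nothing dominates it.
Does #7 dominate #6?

#7 vs #6: tuition 53≤60, duration 2≤2 — #7 is at least as good on every objective with at least one strict improvement.

Yes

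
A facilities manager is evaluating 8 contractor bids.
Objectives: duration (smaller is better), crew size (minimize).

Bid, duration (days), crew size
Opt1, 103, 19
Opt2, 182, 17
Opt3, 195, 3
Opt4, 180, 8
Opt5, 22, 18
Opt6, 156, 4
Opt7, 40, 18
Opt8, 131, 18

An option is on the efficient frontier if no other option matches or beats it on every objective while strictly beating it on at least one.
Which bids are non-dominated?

Opt1: dominated by Opt5 (duration 22≤103, crew size 18≤19).
Opt2: dominated by Opt4 (duration 180≤182, crew size 8≤17).
Opt3: not dominated (best crew size).
Opt4: dominated by Opt6 (duration 156≤180, crew size 4≤8).
Opt5: not dominated (best duration).
Opt6: not dominated.
Opt7: dominated by Opt5 (duration 22≤40, crew size 18≤18).
Opt8: dominated by Opt5 (duration 22≤131, crew size 18≤18).

Opt3, Opt5, Opt6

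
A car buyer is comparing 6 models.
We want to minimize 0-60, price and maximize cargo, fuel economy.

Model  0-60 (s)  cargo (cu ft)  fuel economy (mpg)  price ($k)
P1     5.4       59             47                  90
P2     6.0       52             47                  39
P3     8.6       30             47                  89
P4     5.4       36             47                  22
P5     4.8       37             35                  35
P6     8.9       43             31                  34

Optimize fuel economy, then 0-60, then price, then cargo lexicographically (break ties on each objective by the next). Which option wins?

First maximize fuel economy: best is 47, kept {P1, P2, P3, P4}.
Then minimize 0-60: best is 5.4, kept {P1, P4}.
Then minimize price: best is 22, kept {P4}.

P4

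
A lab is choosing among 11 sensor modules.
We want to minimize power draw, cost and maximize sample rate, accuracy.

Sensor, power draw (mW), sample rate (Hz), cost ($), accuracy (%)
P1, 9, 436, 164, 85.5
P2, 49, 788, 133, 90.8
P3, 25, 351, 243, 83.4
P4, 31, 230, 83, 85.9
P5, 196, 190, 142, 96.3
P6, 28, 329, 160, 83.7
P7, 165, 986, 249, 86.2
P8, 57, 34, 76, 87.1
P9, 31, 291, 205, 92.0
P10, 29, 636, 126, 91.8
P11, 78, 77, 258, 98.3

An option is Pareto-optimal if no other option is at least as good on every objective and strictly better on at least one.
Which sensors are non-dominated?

P1, P2, P4, P5, P6, P7, P8, P9, P10, P11

P1: not dominated (best power draw).
P2: not dominated.
P3: dominated by P1 (power draw 9≤25, sample rate 436≥351, cost 164≤243, accuracy 85.5≥83.4).
P4: not dominated.
P5: not dominated.
P6: not dominated.
P7: not dominated (best sample rate).
P8: not dominated (best cost).
P9: not dominated.
P10: not dominated.
P11: not dominated (best accuracy).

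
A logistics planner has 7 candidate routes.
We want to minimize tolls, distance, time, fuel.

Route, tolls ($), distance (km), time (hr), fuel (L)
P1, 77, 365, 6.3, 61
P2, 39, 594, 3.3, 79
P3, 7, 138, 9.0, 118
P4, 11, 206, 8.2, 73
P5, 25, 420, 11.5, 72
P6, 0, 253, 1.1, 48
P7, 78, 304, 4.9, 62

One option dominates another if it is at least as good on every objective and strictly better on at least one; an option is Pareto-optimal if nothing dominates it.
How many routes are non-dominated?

P1: dominated by P6 (tolls 0≤77, distance 253≤365, time 1.1≤6.3, fuel 48≤61).
P2: dominated by P6 (tolls 0≤39, distance 253≤594, time 1.1≤3.3, fuel 48≤79).
P3: not dominated (best distance).
P4: not dominated.
P5: dominated by P6 (tolls 0≤25, distance 253≤420, time 1.1≤11.5, fuel 48≤72).
P6: not dominated (best tolls).
P7: dominated by P6 (tolls 0≤78, distance 253≤304, time 1.1≤4.9, fuel 48≤62).
Pareto-optimal: P3, P4, P6 → 3.

3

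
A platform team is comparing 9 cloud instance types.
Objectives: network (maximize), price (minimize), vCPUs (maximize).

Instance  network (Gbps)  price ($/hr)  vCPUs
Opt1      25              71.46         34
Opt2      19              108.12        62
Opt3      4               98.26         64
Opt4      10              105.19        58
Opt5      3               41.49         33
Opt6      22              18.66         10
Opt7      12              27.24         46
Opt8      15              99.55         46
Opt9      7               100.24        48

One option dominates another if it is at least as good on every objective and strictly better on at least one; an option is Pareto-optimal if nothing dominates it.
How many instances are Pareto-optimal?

8

Opt1: not dominated (best network).
Opt2: not dominated.
Opt3: not dominated (best vCPUs).
Opt4: not dominated.
Opt5: dominated by Opt7 (network 12≥3, price 27.24≤41.49, vCPUs 46≥33).
Opt6: not dominated (best price).
Opt7: not dominated.
Opt8: not dominated.
Opt9: not dominated.
Pareto-optimal: Opt1, Opt2, Opt3, Opt4, Opt6, Opt7, Opt8, Opt9 → 8.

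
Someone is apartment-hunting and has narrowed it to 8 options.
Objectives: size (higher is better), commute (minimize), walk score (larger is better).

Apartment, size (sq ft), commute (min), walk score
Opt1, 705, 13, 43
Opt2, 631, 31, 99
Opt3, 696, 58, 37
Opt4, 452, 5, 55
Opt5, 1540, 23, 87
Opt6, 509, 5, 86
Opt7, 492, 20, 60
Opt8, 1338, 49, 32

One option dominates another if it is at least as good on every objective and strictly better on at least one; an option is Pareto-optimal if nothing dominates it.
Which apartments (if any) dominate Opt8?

Opt5

Opt5: size 1540≥1338, commute 23≤49, walk score 87≥32 — dominates Opt8.
Others (Opt1, Opt2, Opt3, Opt4, Opt6, Opt7) are each worse than Opt8 on at least one objective.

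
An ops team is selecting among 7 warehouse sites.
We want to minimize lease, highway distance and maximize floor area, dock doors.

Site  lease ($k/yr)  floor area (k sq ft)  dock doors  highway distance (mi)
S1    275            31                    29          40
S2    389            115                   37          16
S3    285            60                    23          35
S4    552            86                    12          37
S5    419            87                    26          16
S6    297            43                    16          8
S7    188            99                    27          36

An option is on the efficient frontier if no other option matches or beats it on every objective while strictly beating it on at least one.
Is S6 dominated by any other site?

No

S1: worse on floor area (31 vs 43).
S2: worse on lease (389 vs 297).
S3: worse on highway distance (35 vs 8).
S4: worse on lease (552 vs 297).
S5: worse on lease (419 vs 297).
S7: worse on highway distance (36 vs 8).
No option is at least as good as S6 on every objective and strictly better on one.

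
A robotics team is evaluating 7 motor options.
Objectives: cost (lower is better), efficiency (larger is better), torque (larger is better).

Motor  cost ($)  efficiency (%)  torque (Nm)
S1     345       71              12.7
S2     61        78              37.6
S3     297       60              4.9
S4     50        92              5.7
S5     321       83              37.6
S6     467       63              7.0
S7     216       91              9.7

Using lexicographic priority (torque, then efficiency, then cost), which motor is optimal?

S5

First maximize torque: best is 37.6, kept {S2, S5}.
Then maximize efficiency: best is 83, kept {S5}.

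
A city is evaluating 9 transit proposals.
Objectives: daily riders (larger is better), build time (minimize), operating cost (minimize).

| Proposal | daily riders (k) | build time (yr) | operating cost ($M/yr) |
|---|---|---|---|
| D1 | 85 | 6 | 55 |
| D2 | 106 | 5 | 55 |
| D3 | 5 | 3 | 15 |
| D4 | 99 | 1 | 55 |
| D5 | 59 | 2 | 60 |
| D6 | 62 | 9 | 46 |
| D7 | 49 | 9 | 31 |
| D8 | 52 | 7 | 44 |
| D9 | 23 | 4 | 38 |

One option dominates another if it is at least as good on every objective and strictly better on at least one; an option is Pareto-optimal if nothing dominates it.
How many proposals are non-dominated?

7

D1: dominated by D2 (daily riders 106≥85, build time 5≤6, operating cost 55≤55).
D2: not dominated (best daily riders).
D3: not dominated (best operating cost).
D4: not dominated (best build time).
D5: dominated by D4 (daily riders 99≥59, build time 1≤2, operating cost 55≤60).
D6: not dominated.
D7: not dominated.
D8: not dominated.
D9: not dominated.
Pareto-optimal: D2, D3, D4, D6, D7, D8, D9 → 7.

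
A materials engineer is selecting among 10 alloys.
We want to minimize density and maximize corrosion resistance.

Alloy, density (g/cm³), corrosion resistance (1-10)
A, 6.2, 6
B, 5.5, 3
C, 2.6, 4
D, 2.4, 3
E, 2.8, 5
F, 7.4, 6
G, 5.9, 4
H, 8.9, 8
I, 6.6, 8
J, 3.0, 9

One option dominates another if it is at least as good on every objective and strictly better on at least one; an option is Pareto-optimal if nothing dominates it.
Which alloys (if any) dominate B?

C, D, E, J

C: density 2.6≤5.5, corrosion resistance 4≥3 — dominates B.
D: density 2.4≤5.5, corrosion resistance 3≥3 — dominates B.
E: density 2.8≤5.5, corrosion resistance 5≥3 — dominates B.
J: density 3.0≤5.5, corrosion resistance 9≥3 — dominates B.
Others (A, F, G, H, I) are each worse than B on at least one objective.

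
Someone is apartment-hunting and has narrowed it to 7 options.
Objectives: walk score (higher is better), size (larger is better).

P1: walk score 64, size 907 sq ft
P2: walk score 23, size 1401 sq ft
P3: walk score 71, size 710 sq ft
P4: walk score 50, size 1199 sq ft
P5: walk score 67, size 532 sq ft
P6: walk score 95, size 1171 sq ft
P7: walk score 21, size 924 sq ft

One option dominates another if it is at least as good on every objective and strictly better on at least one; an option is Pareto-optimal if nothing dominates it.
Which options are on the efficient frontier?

P2, P4, P6

P1: dominated by P6 (walk score 95≥64, size 1171≥907).
P2: not dominated (best size).
P3: dominated by P6 (walk score 95≥71, size 1171≥710).
P4: not dominated.
P5: dominated by P3 (walk score 71≥67, size 710≥532).
P6: not dominated (best walk score).
P7: dominated by P2 (walk score 23≥21, size 1401≥924).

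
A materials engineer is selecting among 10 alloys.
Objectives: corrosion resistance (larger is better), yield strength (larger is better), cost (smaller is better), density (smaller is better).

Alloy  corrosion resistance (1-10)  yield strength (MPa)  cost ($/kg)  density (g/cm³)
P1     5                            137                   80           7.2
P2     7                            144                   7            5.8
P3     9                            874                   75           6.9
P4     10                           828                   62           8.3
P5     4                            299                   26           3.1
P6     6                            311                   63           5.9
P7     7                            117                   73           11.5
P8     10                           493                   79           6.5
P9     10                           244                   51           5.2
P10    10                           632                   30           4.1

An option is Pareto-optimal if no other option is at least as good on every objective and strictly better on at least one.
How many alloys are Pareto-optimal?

5

P1: dominated by P2 (corrosion resistance 7≥5, yield strength 144≥137, cost 7≤80, density 5.8≤7.2).
P2: not dominated (best cost).
P3: not dominated (best yield strength).
P4: not dominated.
P5: not dominated (best density).
P6: dominated by P10 (corrosion resistance 10≥6, yield strength 632≥311, cost 30≤63, density 4.1≤5.9).
P7: dominated by P2 (corrosion resistance 7≥7, yield strength 144≥117, cost 7≤73, density 5.8≤11.5).
P8: dominated by P10 (corrosion resistance 10≥10, yield strength 632≥493, cost 30≤79, density 4.1≤6.5).
P9: dominated by P10 (corrosion resistance 10≥10, yield strength 632≥244, cost 30≤51, density 4.1≤5.2).
P10: not dominated.
Pareto-optimal: P2, P3, P4, P5, P10 → 5.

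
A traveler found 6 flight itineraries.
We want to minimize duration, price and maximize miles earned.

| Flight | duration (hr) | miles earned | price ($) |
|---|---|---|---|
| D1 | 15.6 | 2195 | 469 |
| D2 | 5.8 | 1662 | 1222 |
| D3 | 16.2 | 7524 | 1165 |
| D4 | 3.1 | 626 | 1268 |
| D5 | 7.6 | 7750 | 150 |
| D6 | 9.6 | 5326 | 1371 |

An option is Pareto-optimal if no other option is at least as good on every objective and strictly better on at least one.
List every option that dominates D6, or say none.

D5

D5: duration 7.6≤9.6, miles earned 7750≥5326, price 150≤1371 — dominates D6.
Others (D1, D2, D3, D4) are each worse than D6 on at least one objective.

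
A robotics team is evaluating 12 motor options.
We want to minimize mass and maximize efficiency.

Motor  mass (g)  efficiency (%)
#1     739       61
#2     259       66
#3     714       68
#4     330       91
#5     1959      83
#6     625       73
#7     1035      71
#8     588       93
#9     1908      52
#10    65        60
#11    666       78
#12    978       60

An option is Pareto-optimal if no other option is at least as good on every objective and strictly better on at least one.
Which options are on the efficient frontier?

#1: dominated by #2 (mass 259≤739, efficiency 66≥61).
#2: not dominated.
#3: dominated by #4 (mass 330≤714, efficiency 91≥68).
#4: not dominated.
#5: dominated by #4 (mass 330≤1959, efficiency 91≥83).
#6: dominated by #4 (mass 330≤625, efficiency 91≥73).
#7: dominated by #4 (mass 330≤1035, efficiency 91≥71).
#8: not dominated (best efficiency).
#9: dominated by #1 (mass 739≤1908, efficiency 61≥52).
#10: not dominated (best mass).
#11: dominated by #4 (mass 330≤666, efficiency 91≥78).
#12: dominated by #1 (mass 739≤978, efficiency 61≥60).

#2, #4, #8, #10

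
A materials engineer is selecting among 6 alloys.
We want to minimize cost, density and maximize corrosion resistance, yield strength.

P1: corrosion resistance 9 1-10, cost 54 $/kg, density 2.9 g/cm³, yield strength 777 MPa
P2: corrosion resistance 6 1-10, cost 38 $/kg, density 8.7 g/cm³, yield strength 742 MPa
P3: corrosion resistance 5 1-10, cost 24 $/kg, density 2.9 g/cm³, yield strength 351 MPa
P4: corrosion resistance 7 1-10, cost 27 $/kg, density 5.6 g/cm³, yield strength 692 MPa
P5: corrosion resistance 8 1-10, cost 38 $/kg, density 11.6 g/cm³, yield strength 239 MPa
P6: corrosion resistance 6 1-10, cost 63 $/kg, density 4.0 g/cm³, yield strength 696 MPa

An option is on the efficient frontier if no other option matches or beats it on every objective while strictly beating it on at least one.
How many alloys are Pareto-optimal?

5

P1: not dominated (best corrosion resistance).
P2: not dominated.
P3: not dominated (best cost).
P4: not dominated.
P5: not dominated.
P6: dominated by P1 (corrosion resistance 9≥6, cost 54≤63, density 2.9≤4.0, yield strength 777≥696).
Pareto-optimal: P1, P2, P3, P4, P5 → 5.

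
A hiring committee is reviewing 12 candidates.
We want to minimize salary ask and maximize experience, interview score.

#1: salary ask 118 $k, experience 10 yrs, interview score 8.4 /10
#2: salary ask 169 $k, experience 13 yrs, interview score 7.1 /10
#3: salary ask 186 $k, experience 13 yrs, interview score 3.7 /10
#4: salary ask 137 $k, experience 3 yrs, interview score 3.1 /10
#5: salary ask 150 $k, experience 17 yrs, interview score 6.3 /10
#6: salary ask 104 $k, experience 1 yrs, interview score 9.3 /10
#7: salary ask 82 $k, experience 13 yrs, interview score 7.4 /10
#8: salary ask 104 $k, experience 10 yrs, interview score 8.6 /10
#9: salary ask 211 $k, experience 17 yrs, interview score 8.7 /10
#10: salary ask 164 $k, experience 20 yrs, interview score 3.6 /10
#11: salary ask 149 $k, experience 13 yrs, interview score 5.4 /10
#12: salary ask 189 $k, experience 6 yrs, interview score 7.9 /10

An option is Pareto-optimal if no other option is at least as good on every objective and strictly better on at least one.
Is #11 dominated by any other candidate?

Yes

#7 vs #11: salary ask 82≤149, experience 13≥13, interview score 7.4≥5.4 — #7 is at least as good on every objective and strictly better on at least one, so #7 dominates #11.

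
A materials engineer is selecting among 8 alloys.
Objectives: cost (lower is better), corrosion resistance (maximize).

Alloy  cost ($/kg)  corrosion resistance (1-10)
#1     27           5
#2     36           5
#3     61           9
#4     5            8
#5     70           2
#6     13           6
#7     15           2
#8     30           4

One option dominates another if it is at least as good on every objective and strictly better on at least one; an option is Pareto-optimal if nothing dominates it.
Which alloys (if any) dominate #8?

#1, #4, #6

#1: cost 27≤30, corrosion resistance 5≥4 — dominates #8.
#4: cost 5≤30, corrosion resistance 8≥4 — dominates #8.
#6: cost 13≤30, corrosion resistance 6≥4 — dominates #8.
Others (#2, #3, #5, #7) are each worse than #8 on at least one objective.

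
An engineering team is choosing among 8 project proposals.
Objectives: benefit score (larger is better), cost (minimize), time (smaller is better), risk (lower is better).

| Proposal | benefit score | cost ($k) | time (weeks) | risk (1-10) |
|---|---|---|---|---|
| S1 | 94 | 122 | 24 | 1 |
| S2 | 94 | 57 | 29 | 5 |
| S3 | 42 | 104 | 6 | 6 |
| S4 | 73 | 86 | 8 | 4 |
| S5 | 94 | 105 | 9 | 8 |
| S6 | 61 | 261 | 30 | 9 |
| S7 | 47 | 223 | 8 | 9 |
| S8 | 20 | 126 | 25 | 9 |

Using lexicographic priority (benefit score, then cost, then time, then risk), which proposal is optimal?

S2

First maximize benefit score: best is 94, kept {S1, S2, S5}.
Then minimize cost: best is 57, kept {S2}.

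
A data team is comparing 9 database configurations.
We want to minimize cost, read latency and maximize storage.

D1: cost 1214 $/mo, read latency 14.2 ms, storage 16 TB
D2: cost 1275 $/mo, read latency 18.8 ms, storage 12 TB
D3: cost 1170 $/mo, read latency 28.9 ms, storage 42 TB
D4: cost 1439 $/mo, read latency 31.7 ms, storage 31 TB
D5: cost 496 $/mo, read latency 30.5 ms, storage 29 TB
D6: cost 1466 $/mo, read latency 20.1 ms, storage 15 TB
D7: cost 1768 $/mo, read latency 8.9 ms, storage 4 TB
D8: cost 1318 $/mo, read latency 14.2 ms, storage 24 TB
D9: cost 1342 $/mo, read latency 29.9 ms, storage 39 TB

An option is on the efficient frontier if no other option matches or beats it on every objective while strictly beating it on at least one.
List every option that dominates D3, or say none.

none

D1: worse on cost (1214 vs 1170).
D2: worse on cost (1275 vs 1170).
D4: worse on cost (1439 vs 1170).
D5: worse on read latency (30.5 vs 28.9).
D6: worse on cost (1466 vs 1170).
D7: worse on cost (1768 vs 1170).
D8: worse on cost (1318 vs 1170).
D9: worse on cost (1342 vs 1170).
No option dominates D3.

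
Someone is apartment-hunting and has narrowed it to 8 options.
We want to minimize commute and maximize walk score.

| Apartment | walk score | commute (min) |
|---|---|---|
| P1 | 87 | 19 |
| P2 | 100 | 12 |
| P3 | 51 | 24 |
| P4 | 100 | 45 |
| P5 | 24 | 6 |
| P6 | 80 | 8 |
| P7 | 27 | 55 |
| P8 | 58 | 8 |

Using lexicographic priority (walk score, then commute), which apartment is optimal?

P2

First maximize walk score: best is 100, kept {P2, P4}.
Then minimize commute: best is 12, kept {P2}.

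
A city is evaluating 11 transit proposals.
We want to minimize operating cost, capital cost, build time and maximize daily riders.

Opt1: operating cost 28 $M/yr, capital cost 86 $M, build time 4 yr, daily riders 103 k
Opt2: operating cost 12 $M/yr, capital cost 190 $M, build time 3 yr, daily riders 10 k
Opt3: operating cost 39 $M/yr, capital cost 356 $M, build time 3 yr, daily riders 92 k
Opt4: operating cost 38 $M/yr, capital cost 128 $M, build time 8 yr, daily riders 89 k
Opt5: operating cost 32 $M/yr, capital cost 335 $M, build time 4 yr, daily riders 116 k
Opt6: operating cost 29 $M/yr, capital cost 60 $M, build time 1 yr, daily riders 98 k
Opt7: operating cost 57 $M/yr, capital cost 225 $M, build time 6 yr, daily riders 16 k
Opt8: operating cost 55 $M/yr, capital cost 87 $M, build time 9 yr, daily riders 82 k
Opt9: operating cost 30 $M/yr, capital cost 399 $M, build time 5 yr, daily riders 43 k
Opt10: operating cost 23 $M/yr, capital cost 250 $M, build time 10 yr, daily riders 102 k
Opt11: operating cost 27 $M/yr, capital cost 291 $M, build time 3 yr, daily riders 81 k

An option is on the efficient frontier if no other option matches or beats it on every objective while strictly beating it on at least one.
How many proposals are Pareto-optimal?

Opt1: not dominated.
Opt2: not dominated (best operating cost).
Opt3: dominated by Opt6 (operating cost 29≤39, capital cost 60≤356, build time 1≤3, daily riders 98≥92).
Opt4: dominated by Opt1 (operating cost 28≤38, capital cost 86≤128, build time 4≤8, daily riders 103≥89).
Opt5: not dominated (best daily riders).
Opt6: not dominated (best capital cost).
Opt7: dominated by Opt1 (operating cost 28≤57, capital cost 86≤225, build time 4≤6, daily riders 103≥16).
Opt8: dominated by Opt1 (operating cost 28≤55, capital cost 86≤87, build time 4≤9, daily riders 103≥82).
Opt9: dominated by Opt1 (operating cost 28≤30, capital cost 86≤399, build time 4≤5, daily riders 103≥43).
Opt10: not dominated.
Opt11: not dominated.
Pareto-optimal: Opt1, Opt2, Opt5, Opt6, Opt10, Opt11 → 6.

6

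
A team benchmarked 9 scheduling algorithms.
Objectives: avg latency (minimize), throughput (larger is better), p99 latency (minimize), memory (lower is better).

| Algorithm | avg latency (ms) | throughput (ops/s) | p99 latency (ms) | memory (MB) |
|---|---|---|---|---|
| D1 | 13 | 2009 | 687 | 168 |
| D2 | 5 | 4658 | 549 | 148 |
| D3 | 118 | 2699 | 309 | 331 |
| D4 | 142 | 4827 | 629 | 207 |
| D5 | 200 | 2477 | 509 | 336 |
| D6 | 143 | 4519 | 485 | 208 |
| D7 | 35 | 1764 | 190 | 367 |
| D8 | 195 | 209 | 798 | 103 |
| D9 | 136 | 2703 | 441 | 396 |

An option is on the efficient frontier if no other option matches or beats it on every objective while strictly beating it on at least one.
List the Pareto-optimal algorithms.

D2, D3, D4, D6, D7, D8, D9

D1: dominated by D2 (avg latency 5≤13, throughput 4658≥2009, p99 latency 549≤687, memory 148≤168).
D2: not dominated (best avg latency).
D3: not dominated.
D4: not dominated (best throughput).
D5: dominated by D3 (avg latency 118≤200, throughput 2699≥2477, p99 latency 309≤509, memory 331≤336).
D6: not dominated.
D7: not dominated (best p99 latency).
D8: not dominated (best memory).
D9: not dominated.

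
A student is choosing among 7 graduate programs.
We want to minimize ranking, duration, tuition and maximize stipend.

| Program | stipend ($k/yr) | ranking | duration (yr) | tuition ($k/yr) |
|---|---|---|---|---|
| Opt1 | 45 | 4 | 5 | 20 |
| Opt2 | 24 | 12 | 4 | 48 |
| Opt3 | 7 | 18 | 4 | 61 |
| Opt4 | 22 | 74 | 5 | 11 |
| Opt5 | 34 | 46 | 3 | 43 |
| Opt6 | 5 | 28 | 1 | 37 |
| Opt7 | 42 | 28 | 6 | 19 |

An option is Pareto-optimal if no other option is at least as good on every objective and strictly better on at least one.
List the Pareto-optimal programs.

Opt1: not dominated (best stipend).
Opt2: not dominated.
Opt3: dominated by Opt2 (stipend 24≥7, ranking 12≤18, duration 4≤4, tuition 48≤61).
Opt4: not dominated (best tuition).
Opt5: not dominated.
Opt6: not dominated (best duration).
Opt7: not dominated.

Opt1, Opt2, Opt4, Opt5, Opt6, Opt7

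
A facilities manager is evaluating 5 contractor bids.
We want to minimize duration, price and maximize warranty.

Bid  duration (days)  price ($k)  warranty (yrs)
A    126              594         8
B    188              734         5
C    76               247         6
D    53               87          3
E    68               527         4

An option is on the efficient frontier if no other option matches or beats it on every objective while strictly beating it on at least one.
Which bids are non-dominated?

A, C, D, E

A: not dominated (best warranty).
B: dominated by A (duration 126≤188, price 594≤734, warranty 8≥5).
C: not dominated.
D: not dominated (best duration).
E: not dominated.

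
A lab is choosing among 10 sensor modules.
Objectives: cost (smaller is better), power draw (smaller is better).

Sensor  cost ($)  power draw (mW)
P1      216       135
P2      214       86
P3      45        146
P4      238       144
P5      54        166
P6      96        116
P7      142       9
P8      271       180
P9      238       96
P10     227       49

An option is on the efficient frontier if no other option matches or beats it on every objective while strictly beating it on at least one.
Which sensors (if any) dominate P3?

none

P1: worse on cost (216 vs 45).
P2: worse on cost (214 vs 45).
P4: worse on cost (238 vs 45).
P5: worse on cost (54 vs 45).
P6: worse on cost (96 vs 45).
P7: worse on cost (142 vs 45).
P8: worse on cost (271 vs 45).
P9: worse on cost (238 vs 45).
P10: worse on cost (227 vs 45).
No option dominates P3.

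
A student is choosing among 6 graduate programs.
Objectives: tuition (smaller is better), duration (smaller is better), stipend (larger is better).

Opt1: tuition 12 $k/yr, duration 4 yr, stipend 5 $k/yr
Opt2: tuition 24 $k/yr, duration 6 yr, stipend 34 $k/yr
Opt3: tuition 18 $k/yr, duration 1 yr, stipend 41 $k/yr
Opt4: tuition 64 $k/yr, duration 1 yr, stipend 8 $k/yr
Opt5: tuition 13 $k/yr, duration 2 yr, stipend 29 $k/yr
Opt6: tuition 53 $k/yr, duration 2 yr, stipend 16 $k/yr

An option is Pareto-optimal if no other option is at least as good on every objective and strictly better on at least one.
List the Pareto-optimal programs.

Opt1: not dominated (best tuition).
Opt2: dominated by Opt3 (tuition 18≤24, duration 1≤6, stipend 41≥34).
Opt3: not dominated (best stipend).
Opt4: dominated by Opt3 (tuition 18≤64, duration 1≤1, stipend 41≥8).
Opt5: not dominated.
Opt6: dominated by Opt3 (tuition 18≤53, duration 1≤2, stipend 41≥16).

Opt1, Opt3, Opt5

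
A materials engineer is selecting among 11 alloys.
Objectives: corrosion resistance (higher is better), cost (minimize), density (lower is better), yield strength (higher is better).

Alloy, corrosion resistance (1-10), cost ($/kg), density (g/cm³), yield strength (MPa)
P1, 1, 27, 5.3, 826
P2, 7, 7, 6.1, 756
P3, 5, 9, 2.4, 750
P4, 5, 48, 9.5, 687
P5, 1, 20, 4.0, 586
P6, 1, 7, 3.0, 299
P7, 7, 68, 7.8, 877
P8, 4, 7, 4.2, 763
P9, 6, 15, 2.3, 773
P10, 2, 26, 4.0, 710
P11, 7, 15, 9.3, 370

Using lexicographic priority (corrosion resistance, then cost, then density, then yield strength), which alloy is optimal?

P2

First maximize corrosion resistance: best is 7, kept {P2, P7, P11}.
Then minimize cost: best is 7, kept {P2}.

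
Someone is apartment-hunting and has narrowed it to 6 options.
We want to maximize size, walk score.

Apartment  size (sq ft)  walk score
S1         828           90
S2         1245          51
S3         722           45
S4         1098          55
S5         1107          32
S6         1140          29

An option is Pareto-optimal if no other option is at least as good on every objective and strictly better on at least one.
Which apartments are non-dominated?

S1, S2, S4

S1: not dominated (best walk score).
S2: not dominated (best size).
S3: dominated by S1 (size 828≥722, walk score 90≥45).
S4: not dominated.
S5: dominated by S2 (size 1245≥1107, walk score 51≥32).
S6: dominated by S2 (size 1245≥1140, walk score 51≥29).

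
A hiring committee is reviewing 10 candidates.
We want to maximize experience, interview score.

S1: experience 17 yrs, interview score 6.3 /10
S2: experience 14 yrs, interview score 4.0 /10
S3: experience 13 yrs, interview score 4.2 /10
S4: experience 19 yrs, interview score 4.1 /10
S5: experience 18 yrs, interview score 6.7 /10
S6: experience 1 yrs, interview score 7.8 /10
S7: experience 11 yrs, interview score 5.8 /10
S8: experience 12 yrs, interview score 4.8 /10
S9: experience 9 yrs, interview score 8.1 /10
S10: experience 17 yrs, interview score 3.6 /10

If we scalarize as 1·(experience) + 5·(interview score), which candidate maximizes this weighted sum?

S5

S1: 1·17 + 5·6.3 = 48.5
S2: 1·14 + 5·4.0 = 34.0
S3: 1·13 + 5·4.2 = 34.0
S4: 1·19 + 5·4.1 = 39.5
S5: 1·18 + 5·6.7 = 51.5
S6: 1·1 + 5·7.8 = 40.0
S7: 1·11 + 5·5.8 = 40.0
S8: 1·12 + 5·4.8 = 36.0
S9: 1·9 + 5·8.1 = 49.5
S10: 1·17 + 5·3.6 = 35.0
Highest: S5 at 51.5.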